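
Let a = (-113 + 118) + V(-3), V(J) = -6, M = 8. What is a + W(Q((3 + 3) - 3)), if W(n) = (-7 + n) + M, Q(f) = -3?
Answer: -3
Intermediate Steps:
W(n) = 1 + n (W(n) = (-7 + n) + 8 = 1 + n)
a = -1 (a = (-113 + 118) - 6 = 5 - 6 = -1)
a + W(Q((3 + 3) - 3)) = -1 + (1 - 3) = -1 - 2 = -3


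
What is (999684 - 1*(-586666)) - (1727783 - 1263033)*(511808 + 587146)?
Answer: -510737285150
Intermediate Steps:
(999684 - 1*(-586666)) - (1727783 - 1263033)*(511808 + 587146) = (999684 + 586666) - 464750*1098954 = 1586350 - 1*510738871500 = 1586350 - 510738871500 = -510737285150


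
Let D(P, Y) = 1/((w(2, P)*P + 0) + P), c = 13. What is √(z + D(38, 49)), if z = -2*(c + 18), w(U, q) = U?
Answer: I*√805638/114 ≈ 7.8735*I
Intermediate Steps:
z = -62 (z = -2*(13 + 18) = -2*31 = -62)
D(P, Y) = 1/(3*P) (D(P, Y) = 1/((2*P + 0) + P) = 1/(2*P + P) = 1/(3*P))
√(z + D(38, 49)) = √(-62 + (⅓)/38) = √(-62 + (⅓)*(1/38)) = √(-62 + 1/114) = √(-7067/114) = I*√805638/114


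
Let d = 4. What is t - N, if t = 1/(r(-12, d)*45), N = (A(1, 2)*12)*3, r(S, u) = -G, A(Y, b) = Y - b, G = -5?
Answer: 8101/225 ≈ 36.004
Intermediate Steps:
r(S, u) = 5 (r(S, u) = -1*(-5) = 5)
N = -36 (N = ((1 - 1*2)*12)*3 = ((1 - 2)*12)*3 = -1*12*3 = -12*3 = -36)
t = 1/225 (t = 1/(5*45) = 1/225 ≈ 0.0044444)
t - N = 1/225 - 1*(-36) = 1/225 + 36 = 8101/225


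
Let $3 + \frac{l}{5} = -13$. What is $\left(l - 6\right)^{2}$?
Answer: $7396$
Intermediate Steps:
$l = -80$ ($l = -15 + 5 \left(-13\right) = -15 - 65 = -80$)
$\left(l - 6\right)^{2} = \left(-80 - 6\right)^{2} = \left(-86\right)^{2} = 7396$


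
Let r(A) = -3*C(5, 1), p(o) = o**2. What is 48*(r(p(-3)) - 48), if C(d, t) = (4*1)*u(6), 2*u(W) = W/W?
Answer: -2592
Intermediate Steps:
u(W) = 1/2 (u(W) = (W/W)/2 = (1/2)*1 = 1/2)
C(d, t) = 2 (C(d, t) = (4*1)*(1/2) = 4*(1/2) = 2)
r(A) = -6 (r(A) = -3*2 = -6)
48*(r(p(-3)) - 48) = 48*(-6 - 48) = 48*(-54) = -2592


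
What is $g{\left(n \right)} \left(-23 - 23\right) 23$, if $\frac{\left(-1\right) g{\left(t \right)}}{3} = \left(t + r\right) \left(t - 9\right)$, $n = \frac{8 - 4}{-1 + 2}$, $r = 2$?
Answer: $-95220$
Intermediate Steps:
$n = 4$ ($n = \frac{4}{1} = 4 \cdot 1 = 4$)
$g{\left(t \right)} = - 3 \left(-9 + t\right) \left(2 + t\right)$ ($g{\left(t \right)} = - 3 \left(t + 2\right) \left(t - 9\right) = - 3 \left(2 + t\right) \left(-9 + t\right) = - 3 \left(-9 + t\right) \left(2 + t\right)$)
$g{\left(n \right)} \left(-23 - 23\right) 23 = \left(54 - 3 \cdot 4^{2} + 21 \cdot 4\right) \left(-23 - 23\right) 23 = \left(54 - 48 + 84\right) \left(\left(-46\right) 23\right) = \left(54 - 48 + 84\right) \left(-1058\right) = 90 \left(-1058\right) = -95220$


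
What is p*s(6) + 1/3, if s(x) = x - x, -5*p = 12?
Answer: ⅓ ≈ 0.33333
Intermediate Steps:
p = -12/5 (p = -⅕*12 = -12/5 ≈ -2.4000)
s(x) = 0
p*s(6) + 1/3 = -12/5*0 + 1/3 = 0 + ⅓ = ⅓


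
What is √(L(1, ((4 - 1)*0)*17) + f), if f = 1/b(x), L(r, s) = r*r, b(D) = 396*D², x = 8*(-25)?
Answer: √174240011/13200 ≈ 1.0000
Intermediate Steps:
x = -200
L(r, s) = r²
f = 1/15840000 (f = 1/(396*(-200)²) = 1/(396*40000) = 1/15840000 ≈ 6.3131e-8)
√(L(1, ((4 - 1)*0)*17) + f) = √(1² + 1/15840000) = √(1 + 1/15840000) = √(15840001/15840000) = √174240011/13200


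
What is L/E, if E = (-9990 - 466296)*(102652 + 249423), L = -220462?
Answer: 110231/83844196725 ≈ 1.3147e-6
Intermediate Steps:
E = -167688393450 (E = -476286*352075 = -167688393450)
L/E = -220462/(-167688393450) = -220462*(-1/167688393450) = 110231/83844196725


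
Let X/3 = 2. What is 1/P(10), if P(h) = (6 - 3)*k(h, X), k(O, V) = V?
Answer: 1/18 ≈ 0.055556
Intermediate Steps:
X = 6 (X = 3*2 = 6)
P(h) = 18 (P(h) = (6 - 3)*6 = 3*6 = 18)
1/P(10) = 1/18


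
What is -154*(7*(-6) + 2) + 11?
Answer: 6171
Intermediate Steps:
-154*(7*(-6) + 2) + 11 = -154*(-42 + 2) + 11 = -154*(-40) + 11 = 6160 + 11 = 6171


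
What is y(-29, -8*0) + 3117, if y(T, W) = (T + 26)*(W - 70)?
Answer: 3327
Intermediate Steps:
y(T, W) = (-70 + W)*(26 + T) (y(T, W) = (26 + T)*(-70 + W) = (-70 + W)*(26 + T))
y(-29, -8*0) + 3117 = (-1820 - 70*(-29) + 26*(-8*0) - (-232)*0) + 3117 = (-1820 + 2030 + 26*0 - 29*0) + 3117 = (-1820 + 2030 + 0 + 0) + 3117 = 210 + 3117 = 3327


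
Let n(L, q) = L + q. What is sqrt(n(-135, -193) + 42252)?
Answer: 2*sqrt(10481) ≈ 204.75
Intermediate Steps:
sqrt(n(-135, -193) + 42252) = sqrt((-135 - 193) + 42252) = sqrt(-328 + 42252) = sqrt(41924) = 2*sqrt(10481)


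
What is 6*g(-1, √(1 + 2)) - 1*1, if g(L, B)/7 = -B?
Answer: -1 - 42*√3 ≈ -73.746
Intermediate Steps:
g(L, B) = -7*B (g(L, B) = 7*(-B) = -7*B)
6*g(-1, √(1 + 2)) - 1*1 = 6*(-7*√(1 + 2)) - 1*1 = 6*(-7*√3) - 1 = -42*√3 - 1 = -1 - 42*√3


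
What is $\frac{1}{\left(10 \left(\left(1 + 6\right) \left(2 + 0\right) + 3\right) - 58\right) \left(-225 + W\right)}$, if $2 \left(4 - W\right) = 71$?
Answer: $- \frac{1}{28728} \approx -3.4809 \cdot 10^{-5}$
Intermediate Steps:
$W = - \frac{63}{2}$ ($W = 4 - \frac{71}{2} = - \frac{63}{2} \approx -31.5$)
$\frac{1}{\left(10 \left(\left(1 + 6\right) \left(2 + 0\right) + 3\right) - 58\right) \left(-225 + W\right)} = \frac{1}{\left(10 \left(\left(1 + 6\right) \left(2 + 0\right) + 3\right) - 58\right) \left(-225 - \frac{63}{2}\right)} = \frac{1}{\left(10 \left(7 \cdot 2 + 3\right) - 58\right) \left(- \frac{513}{2}\right)} = \frac{1}{\left(10 \left(14 + 3\right) - 58\right) \left(- \frac{513}{2}\right)} = \frac{1}{\left(10 \cdot 17 - 58\right) \left(- \frac{513}{2}\right)} = \frac{1}{\left(170 - 58\right) \left(- \frac{513}{2}\right)} = \frac{1}{112 \left(- \frac{513}{2}\right)} = \frac{1}{-28728} = - \frac{1}{28728}$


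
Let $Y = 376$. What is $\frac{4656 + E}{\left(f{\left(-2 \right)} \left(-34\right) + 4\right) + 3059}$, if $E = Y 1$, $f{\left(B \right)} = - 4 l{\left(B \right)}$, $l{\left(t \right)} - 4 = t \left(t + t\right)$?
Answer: $\frac{5032}{4695} \approx 1.0718$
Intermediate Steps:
$l{\left(t \right)} = 4 + 2 t^{2}$ ($l{\left(t \right)} = 4 + t \left(t + t\right) = 4 + t 2 t = 4 + 2 t^{2}$)
$f{\left(B \right)} = -16 - 8 B^{2}$ ($f{\left(B \right)} = - 4 \left(4 + 2 B^{2}\right) = -16 - 8 B^{2}$)
$E = 376$ ($E = 376 \cdot 1 = 376$)
$\frac{4656 + E}{\left(f{\left(-2 \right)} \left(-34\right) + 4\right) + 3059} = \frac{4656 + 376}{\left(\left(-16 - 8 \left(-2\right)^{2}\right) \left(-34\right) + 4\right) + 3059} = \frac{5032}{\left(\left(-16 - 32\right) \left(-34\right) + 4\right) + 3059} = \frac{5032}{\left(\left(-48\right) \left(-34\right) + 4\right) + 3059} = \frac{5032}{\left(1632 + 4\right) + 3059} = \frac{5032}{1636 + 3059} = \frac{5032}{4695}$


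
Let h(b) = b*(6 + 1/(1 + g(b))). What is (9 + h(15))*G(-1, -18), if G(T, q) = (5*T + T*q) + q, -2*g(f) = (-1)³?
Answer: -545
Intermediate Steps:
g(f) = ½ (g(f) = -½*(-1)³ = -½*(-1) = ½)
h(b) = 20*b/3 (h(b) = b*(6 + 1/(1 + ½)) = b*(6 + 1/(3/2)) = b*(6 + ⅔) = b*(20/3) = 20*b/3)
G(T, q) = q + 5*T + T*q
(9 + h(15))*G(-1, -18) = (9 + (20/3)*15)*(-18 + 5*(-1) - 1*(-18)) = (9 + 100)*(-18 - 5 + 18) = 109*(-5) = -545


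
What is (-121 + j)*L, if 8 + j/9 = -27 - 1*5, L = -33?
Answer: 15873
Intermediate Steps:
j = -360 (j = -72 + 9*(-27 - 1*5) = -72 + 9*(-27 - 5) = -72 + 9*(-32) = -72 - 288 = -360)
(-121 + j)*L = (-121 - 360)*(-33) = -481*(-33) = 15873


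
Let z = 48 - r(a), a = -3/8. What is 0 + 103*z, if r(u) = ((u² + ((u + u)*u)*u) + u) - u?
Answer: 1264737/256 ≈ 4940.4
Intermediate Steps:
a = -3/8 (a = -3*⅛ = -3/8 ≈ -0.37500)
r(u) = u² + 2*u³ (r(u) = ((u² + ((2*u)*u)*u) + u) - u = ((u² + (2*u²)*u) + u) - u = ((u² + 2*u³) + u) - u = (u + u² + 2*u³) - u = u² + 2*u³)
z = 12279/256 (z = 48 - (-3/8)²*(1 + 2*(-3/8)) = 48 - 9*(1 - ¾)/64 = 48 - 9/(64*4) = 48 - 1*9/256 = 48 - 9/256 = 12279/256 ≈ 47.965)
0 + 103*z = 0 + 103*(12279/256) = 0 + 1264737/256 = 1264737/256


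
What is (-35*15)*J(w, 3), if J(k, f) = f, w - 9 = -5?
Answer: -1575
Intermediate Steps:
w = 4 (w = 9 - 5 = 4)
(-35*15)*J(w, 3) = -35*15*3 = -525*3 = -1575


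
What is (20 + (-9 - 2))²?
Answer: 81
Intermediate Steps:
(20 + (-9 - 2))² = (20 - 11)² = 9² = 81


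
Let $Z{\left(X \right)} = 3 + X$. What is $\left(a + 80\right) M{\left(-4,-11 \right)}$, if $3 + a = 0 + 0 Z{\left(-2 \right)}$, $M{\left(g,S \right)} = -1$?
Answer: $-77$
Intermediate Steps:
$a = -3$ ($a = -3 + \left(0 + 0 \left(3 - 2\right)\right) = -3 + \left(0 + 0 \cdot 1\right) = -3 + \left(0 + 0\right) = -3 + 0 = -3$)
$\left(a + 80\right) M{\left(-4,-11 \right)} = \left(-3 + 80\right) \left(-1\right) = 77 \left(-1\right) = -77$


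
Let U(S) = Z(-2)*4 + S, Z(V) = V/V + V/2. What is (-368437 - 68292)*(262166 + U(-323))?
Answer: -114354431547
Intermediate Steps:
Z(V) = 1 + V/2 (Z(V) = 1 + V*(1/2) = 1 + V/2)
U(S) = S (U(S) = (1 + (1/2)*(-2))*4 + S = (1 - 1)*4 + S = 0*4 + S = 0 + S = S)
(-368437 - 68292)*(262166 + U(-323)) = (-368437 - 68292)*(262166 - 323) = -436729*261843 = -114354431547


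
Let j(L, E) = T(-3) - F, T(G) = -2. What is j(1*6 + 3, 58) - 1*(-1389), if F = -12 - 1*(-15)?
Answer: 1384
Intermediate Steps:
F = 3 (F = -12 + 15 = 3)
j(L, E) = -5 (j(L, E) = -2 - 1*3 = -2 - 3 = -5)
j(1*6 + 3, 58) - 1*(-1389) = -5 - 1*(-1389) = -5 + 1389 = 1384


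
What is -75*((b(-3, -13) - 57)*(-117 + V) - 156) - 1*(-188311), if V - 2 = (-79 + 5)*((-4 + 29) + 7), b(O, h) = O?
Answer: -10973489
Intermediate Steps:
V = -2366 (V = 2 + (-79 + 5)*((-4 + 29) + 7) = 2 - 74*(25 + 7) = 2 - 74*32 = 2 - 2368 = -2366)
-75*((b(-3, -13) - 57)*(-117 + V) - 156) - 1*(-188311) = -75*((-3 - 57)*(-117 - 2366) - 156) - 1*(-188311) = -75*(-60*(-2483) - 156) + 188311 = -75*(148980 - 156) + 188311 = -75*148824 + 188311 = -11161800 + 188311 = -10973489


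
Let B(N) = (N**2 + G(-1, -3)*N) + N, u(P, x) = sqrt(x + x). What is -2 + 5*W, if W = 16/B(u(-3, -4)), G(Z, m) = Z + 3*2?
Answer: 6*(I - 2*sqrt(2))/(sqrt(2) - 3*I) ≈ -3.8182 - 3.8569*I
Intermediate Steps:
G(Z, m) = 6 + Z (G(Z, m) = Z + 6 = 6 + Z)
u(P, x) = sqrt(2)*sqrt(x) (u(P, x) = sqrt(2*x) = sqrt(2)*sqrt(x))
B(N) = N**2 + 6*N (B(N) = (N**2 + (6 - 1)*N) + N = (N**2 + 5*N) + N = N**2 + 6*N)
W = -4*I*sqrt(2)/(6 + 2*I*sqrt(2)) (W = 16/(((sqrt(2)*sqrt(-4))*(6 + sqrt(2)*sqrt(-4)))) = 16/(((sqrt(2)*(2*I))*(6 + sqrt(2)*(2*I)))) = 16/(((2*I*sqrt(2))*(6 + 2*I*sqrt(2)))) = 16/((2*I*sqrt(2)*(6 + 2*I*sqrt(2)))) = 16*(-I*sqrt(2)/(4*(6 + 2*I*sqrt(2)))) = -4*I*sqrt(2)/(6 + 2*I*sqrt(2)) ≈ -0.36364 - 0.77139*I)
-2 + 5*W = -2 + 5*(-2*sqrt(2)/(sqrt(2) - 3*I)) = -2 - 10*sqrt(2)/(sqrt(2) - 3*I)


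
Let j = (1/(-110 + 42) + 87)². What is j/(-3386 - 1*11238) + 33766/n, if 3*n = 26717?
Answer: 5915156455723/1806640302592 ≈ 3.2741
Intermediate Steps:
n = 26717/3 (n = (⅓)*26717 = 26717/3 ≈ 8905.7)
j = 34987225/4624 (j = (1/(-68) + 87)² = (-1/68 + 87)² = (5915/68)² = 34987225/4624 ≈ 7566.4)
j/(-3386 - 1*11238) + 33766/n = 34987225/(4624*(-3386 - 1*11238)) + 33766/(26717/3) = 34987225/(4624*(-3386 - 11238)) + 33766*(3/26717) = (34987225/4624)/(-14624) + 101298/26717 = (34987225/4624)*(-1/14624) + 101298/26717 = -34987225/67621376 + 101298/26717 = 5915156455723/1806640302592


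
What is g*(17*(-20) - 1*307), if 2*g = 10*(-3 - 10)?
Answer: 42055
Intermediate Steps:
g = -65 (g = (10*(-3 - 10))/2 = (10*(-13))/2 = (1/2)*(-130) = -65)
g*(17*(-20) - 1*307) = -65*(17*(-20) - 1*307) = -65*(-340 - 307) = -65*(-647) = 42055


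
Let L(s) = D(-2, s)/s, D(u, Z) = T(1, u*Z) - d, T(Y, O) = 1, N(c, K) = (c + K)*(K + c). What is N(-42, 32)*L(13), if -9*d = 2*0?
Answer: 100/13 ≈ 7.6923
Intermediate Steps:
d = 0 (d = -2*0/9 = -⅑*0 = 0)
N(c, K) = (K + c)² (N(c, K) = (K + c)*(K + c) = (K + c)²)
D(u, Z) = 1 (D(u, Z) = 1 - 1*0 = 1 + 0 = 1)
L(s) = 1/s
N(-42, 32)*L(13) = (32 - 42)²/13 = (-10)²*(1/13) = 100*(1/13) = 100/13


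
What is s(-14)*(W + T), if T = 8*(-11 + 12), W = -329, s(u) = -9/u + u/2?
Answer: 28569/14 ≈ 2040.6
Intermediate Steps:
s(u) = u/2 - 9/u (s(u) = -9/u + u*(½) = -9/u + u/2 = u/2 - 9/u)
T = 8 (T = 8*1 = 8)
s(-14)*(W + T) = ((½)*(-14) - 9/(-14))*(-329 + 8) = (-7 - 9*(-1/14))*(-321) = (-7 + 9/14)*(-321) = -89/14*(-321) = 28569/14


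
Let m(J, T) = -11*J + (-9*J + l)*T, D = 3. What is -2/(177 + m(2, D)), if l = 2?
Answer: -2/107 ≈ -0.018692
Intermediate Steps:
m(J, T) = -11*J + T*(2 - 9*J) (m(J, T) = -11*J + (-9*J + 2)*T = -11*J + (2 - 9*J)*T = -11*J + T*(2 - 9*J))
-2/(177 + m(2, D)) = -2/(177 + (-11*2 + 2*3 - 9*2*3)) = -2/(177 + (-22 + 6 - 54)) = -2/(177 - 70) = -2/107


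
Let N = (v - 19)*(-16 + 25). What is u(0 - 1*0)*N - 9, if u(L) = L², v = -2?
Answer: -9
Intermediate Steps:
N = -189 (N = (-2 - 19)*(-16 + 25) = -21*9 = -189)
u(0 - 1*0)*N - 9 = (0 - 1*0)²*(-189) - 9 = (0 + 0)²*(-189) - 9 = 0²*(-189) - 9 = 0*(-189) - 9 = 0 - 9 = -9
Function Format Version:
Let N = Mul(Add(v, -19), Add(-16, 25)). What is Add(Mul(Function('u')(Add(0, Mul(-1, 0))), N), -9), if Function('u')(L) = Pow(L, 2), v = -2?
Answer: -9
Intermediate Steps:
N = -189 (N = Mul(Add(-2, -19), Add(-16, 25)) = Mul(-21, 9) = -189)
Add(Mul(Function('u')(Add(0, Mul(-1, 0))), N), -9) = Add(Mul(Pow(Add(0, Mul(-1, 0)), 2), -189), -9) = Add(Mul(Pow(Add(0, 0), 2), -189), -9) = Add(Mul(Pow(0, 2), -189), -9) = Add(Mul(0, -189), -9) = Add(0, -9) = -9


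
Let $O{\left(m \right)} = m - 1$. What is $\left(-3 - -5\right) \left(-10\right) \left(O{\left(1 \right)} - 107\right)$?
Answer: $2140$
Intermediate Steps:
$O{\left(m \right)} = -1 + m$
$\left(-3 - -5\right) \left(-10\right) \left(O{\left(1 \right)} - 107\right) = \left(-3 - -5\right) \left(-10\right) \left(\left(-1 + 1\right) - 107\right) = \left(-3 + 5\right) \left(-10\right) \left(0 - 107\right) = 2 \left(-10\right) \left(-107\right) = \left(-20\right) \left(-107\right) = 2140$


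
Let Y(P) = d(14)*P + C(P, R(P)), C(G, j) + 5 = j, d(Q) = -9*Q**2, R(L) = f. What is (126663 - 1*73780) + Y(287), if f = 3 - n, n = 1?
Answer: -453388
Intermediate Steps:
f = 2 (f = 3 - 1*1 = 3 - 1 = 2)
R(L) = 2
C(G, j) = -5 + j
Y(P) = -3 - 1764*P (Y(P) = (-9*14**2)*P + (-5 + 2) = (-9*196)*P - 3 = -1764*P - 3 = -3 - 1764*P)
(126663 - 1*73780) + Y(287) = (126663 - 1*73780) + (-3 - 1764*287) = (126663 - 73780) + (-3 - 506268) = 52883 - 506271 = -453388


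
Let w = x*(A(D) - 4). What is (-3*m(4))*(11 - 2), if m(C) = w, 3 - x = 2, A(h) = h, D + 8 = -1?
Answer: 351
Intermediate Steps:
D = -9 (D = -8 - 1 = -9)
x = 1 (x = 3 - 1*2 = 3 - 2 = 1)
w = -13 (w = 1*(-9 - 4) = 1*(-13) = -13)
m(C) = -13
(-3*m(4))*(11 - 2) = (-3*(-13))*(11 - 2) = 39*9 = 351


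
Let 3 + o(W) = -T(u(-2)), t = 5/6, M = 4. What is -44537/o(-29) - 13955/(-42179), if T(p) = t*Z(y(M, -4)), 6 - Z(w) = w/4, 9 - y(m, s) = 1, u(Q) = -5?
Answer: 5635843514/801401 ≈ 7032.5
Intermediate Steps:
y(m, s) = 8 (y(m, s) = 9 - 1*1 = 9 - 1 = 8)
t = 5/6 (t = 5*(1/6) = 5/6 ≈ 0.83333)
Z(w) = 6 - w/4
T(p) = 10/3 (T(p) = 5*(6 - 1/4*8)/6 = 5*(6 - 2)/6 = (5/6)*4 = 10/3)
o(W) = -19/3 (o(W) = -3 - 1*10/3 = -3 - 10/3 = -19/3)
-44537/o(-29) - 13955/(-42179) = -44537/(-19/3) - 13955/(-42179) = -44537*(-3/19) - 13955*(-1/42179) = 133611/19 + 13955/42179 = 5635843514/801401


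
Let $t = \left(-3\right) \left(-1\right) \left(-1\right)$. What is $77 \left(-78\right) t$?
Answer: $18018$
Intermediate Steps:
$t = -3$ ($t = 3 \left(-1\right) = -3$)
$77 \left(-78\right) t = 77 \left(-78\right) \left(-3\right) = \left(-6006\right) \left(-3\right) = 18018$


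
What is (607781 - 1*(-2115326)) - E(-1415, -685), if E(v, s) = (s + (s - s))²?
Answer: 2253882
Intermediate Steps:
E(v, s) = s² (E(v, s) = (s + 0)² = s²)
(607781 - 1*(-2115326)) - E(-1415, -685) = (607781 - 1*(-2115326)) - 1*(-685)² = (607781 + 2115326) - 1*469225 = 2723107 - 469225 = 2253882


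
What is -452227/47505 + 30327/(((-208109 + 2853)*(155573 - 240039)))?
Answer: -7840327382906057/823601467326480 ≈ -9.5196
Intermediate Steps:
-452227/47505 + 30327/(((-208109 + 2853)*(155573 - 240039))) = -452227*1/47505 + 30327/((-205256*(-84466))) = -452227/47505 + 30327/17337153296 = -7840327382906057/823601467326480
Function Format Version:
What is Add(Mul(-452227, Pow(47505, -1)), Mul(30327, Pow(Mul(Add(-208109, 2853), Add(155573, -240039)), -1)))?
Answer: Rational(-7840327382906057, 823601467326480) ≈ -9.5196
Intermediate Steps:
Add(Mul(-452227, Pow(47505, -1)), Mul(30327, Pow(Mul(Add(-208109, 2853), Add(155573, -240039)), -1))) = Add(Mul(-452227, Rational(1, 47505)), Mul(30327, Pow(Mul(-205256, -84466), -1))) = Add(Rational(-452227, 47505), Mul(30327, Pow(17337153296, -1))) = Add(Rational(-452227, 47505), Mul(30327, Rational(1, 17337153296))) = Add(Rational(-452227, 47505), Rational(30327, 17337153296)) = Rational(-7840327382906057, 823601467326480)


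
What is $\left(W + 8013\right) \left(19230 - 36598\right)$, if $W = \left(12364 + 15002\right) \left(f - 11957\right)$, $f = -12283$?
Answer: $11520955587336$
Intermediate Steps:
$W = -663351840$ ($W = \left(12364 + 15002\right) \left(-12283 - 11957\right) = 27366 \left(-24240\right) = -663351840$)
$\left(W + 8013\right) \left(19230 - 36598\right) = \left(-663351840 + 8013\right) \left(19230 - 36598\right) = \left(-663343827\right) \left(-17368\right) = 11520955587336$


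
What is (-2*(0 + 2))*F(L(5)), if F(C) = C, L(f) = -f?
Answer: 20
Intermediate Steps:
(-2*(0 + 2))*F(L(5)) = (-2*(0 + 2))*(-1*5) = -2*2*(-5) = -4*(-5) = 20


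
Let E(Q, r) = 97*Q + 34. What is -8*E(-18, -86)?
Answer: 13696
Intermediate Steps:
E(Q, r) = 34 + 97*Q
-8*E(-18, -86) = -8*(34 + 97*(-18)) = -8*(34 - 1746) = -8*(-1712) = 13696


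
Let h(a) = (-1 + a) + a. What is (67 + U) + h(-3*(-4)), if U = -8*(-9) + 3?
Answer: 165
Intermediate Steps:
U = 75 (U = 72 + 3 = 75)
h(a) = -1 + 2*a
(67 + U) + h(-3*(-4)) = (67 + 75) + (-1 + 2*(-3*(-4))) = 142 + (-1 + 2*12) = 142 + (-1 + 24) = 142 + 23 = 165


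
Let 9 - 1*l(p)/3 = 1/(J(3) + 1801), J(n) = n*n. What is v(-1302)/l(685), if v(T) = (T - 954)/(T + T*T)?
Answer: -680560/13795984839 ≈ -4.9330e-5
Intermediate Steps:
J(n) = n**2
v(T) = (-954 + T)/(T + T**2)
l(p) = 48867/1810 (l(p) = 27 - 3/(3**2 + 1801) = 27 - 3/(9 + 1801) = 27 - 3/1810 = 48867/1810)
v(-1302)/l(685) = ((-954 - 1302)/((-1302)*(1 - 1302)))/(48867/1810) = -1/1302*(-2256)/(-1301)*(1810/48867) = -1/1302*(-1/1301)*(-2256)*(1810/48867) = -376/282317*1810/48867 = -680560/13795984839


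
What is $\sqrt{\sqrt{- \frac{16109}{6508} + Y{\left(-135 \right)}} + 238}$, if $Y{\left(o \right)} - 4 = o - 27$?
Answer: $\frac{\sqrt{2520066808 + 61826 i \sqrt{4706911}}}{3254} \approx 15.433 + 0.41042 i$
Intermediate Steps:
$Y{\left(o \right)} = -23 + o$ ($Y{\left(o \right)} = 4 + \left(o - 27\right) = 4 + \left(-27 + o\right) = -23 + o$)
$\sqrt{\sqrt{- \frac{16109}{6508} + Y{\left(-135 \right)}} + 238} = \sqrt{\sqrt{- \frac{16109}{6508} - 158} + 238} = \sqrt{\sqrt{- \frac{1044373}{6508}} + 238} = \sqrt{\frac{19 i \sqrt{4706911}}{3254} + 238} = \sqrt{238 + \frac{19 i \sqrt{4706911}}{3254}}$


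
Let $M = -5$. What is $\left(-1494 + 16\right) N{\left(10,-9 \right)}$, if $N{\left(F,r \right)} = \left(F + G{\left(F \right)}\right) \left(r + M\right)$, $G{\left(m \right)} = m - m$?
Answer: $206920$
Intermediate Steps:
$G{\left(m \right)} = 0$
$N{\left(F,r \right)} = F \left(-5 + r\right)$ ($N{\left(F,r \right)} = \left(F + 0\right) \left(r - 5\right) = F \left(-5 + r\right)$)
$\left(-1494 + 16\right) N{\left(10,-9 \right)} = \left(-1494 + 16\right) 10 \left(-5 - 9\right) = - 1478 \cdot 10 \left(-14\right) = \left(-1478\right) \left(-140\right) = 206920$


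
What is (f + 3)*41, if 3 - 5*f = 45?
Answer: -1107/5 ≈ -221.40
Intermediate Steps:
f = -42/5 (f = ⅗ - ⅕*45 = ⅗ - 9 = -42/5 ≈ -8.4000)
(f + 3)*41 = (-42/5 + 3)*41 = -27/5*41 = -1107/5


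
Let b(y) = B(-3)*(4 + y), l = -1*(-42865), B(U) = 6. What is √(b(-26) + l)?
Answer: √42733 ≈ 206.72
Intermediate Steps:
l = 42865
b(y) = 24 + 6*y (b(y) = 6*(4 + y) = 24 + 6*y)
√(b(-26) + l) = √((24 + 6*(-26)) + 42865) = √((24 - 156) + 42865) = √(-132 + 42865) = √42733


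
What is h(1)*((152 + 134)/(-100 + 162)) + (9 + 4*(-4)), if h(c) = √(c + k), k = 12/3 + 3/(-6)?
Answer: -7 + 429*√2/62 ≈ 2.7854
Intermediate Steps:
k = 7/2 (k = 12*(⅓) + 3*(-⅙) = 4 - ½ = 7/2 ≈ 3.5000)
h(c) = √(7/2 + c) (h(c) = √(c + 7/2) = √(7/2 + c))
h(1)*((152 + 134)/(-100 + 162)) + (9 + 4*(-4)) = (√(14 + 4*1)/2)*((152 + 134)/(-100 + 162)) + (9 + 4*(-4)) = (√(14 + 4)/2)*(286/62) + (9 - 16) = (√18/2)*(286*(1/62)) - 7 = ((3*√2)/2)*(143/31) - 7 = (3*√2/2)*(143/31) - 7 = 429*√2/62 - 7 = -7 + 429*√2/62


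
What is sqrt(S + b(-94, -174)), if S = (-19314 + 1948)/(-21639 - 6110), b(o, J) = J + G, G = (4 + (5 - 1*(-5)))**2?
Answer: 2*sqrt(4355510789)/27749 ≈ 4.7567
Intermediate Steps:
G = 196 (G = (4 + (5 + 5))**2 = (4 + 10)**2 = 14**2 = 196)
b(o, J) = 196 + J (b(o, J) = J + 196 = 196 + J)
S = 17366/27749 (S = -17366/(-27749) = -17366*(-1/27749) = 17366/27749 ≈ 0.62582)
sqrt(S + b(-94, -174)) = sqrt(17366/27749 + (196 - 174)) = sqrt(17366/27749 + 22) = sqrt(627844/27749) = 2*sqrt(4355510789)/27749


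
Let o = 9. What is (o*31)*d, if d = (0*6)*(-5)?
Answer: 0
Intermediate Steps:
d = 0 (d = 0*(-5) = 0)
(o*31)*d = (9*31)*0 = 279*0 = 0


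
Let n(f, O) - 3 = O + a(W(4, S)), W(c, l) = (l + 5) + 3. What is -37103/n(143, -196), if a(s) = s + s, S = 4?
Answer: 37103/169 ≈ 219.54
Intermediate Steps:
W(c, l) = 8 + l (W(c, l) = (5 + l) + 3 = 8 + l)
a(s) = 2*s
n(f, O) = 27 + O (n(f, O) = 3 + (O + 2*(8 + 4)) = 3 + (O + 2*12) = 3 + (O + 24) = 3 + (24 + O) = 27 + O)
-37103/n(143, -196) = -37103/(27 - 196) = -37103/(-169) = -37103*(-1/169) = 37103/169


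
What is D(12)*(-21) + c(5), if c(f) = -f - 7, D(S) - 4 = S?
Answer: -348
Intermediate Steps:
D(S) = 4 + S
c(f) = -7 - f
D(12)*(-21) + c(5) = (4 + 12)*(-21) + (-7 - 1*5) = 16*(-21) + (-7 - 5) = -336 - 12 = -348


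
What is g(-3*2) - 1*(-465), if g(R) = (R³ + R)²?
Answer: 49749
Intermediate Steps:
g(R) = (R + R³)²
g(-3*2) - 1*(-465) = (-3*2)²*(1 + (-3*2)²)² - 1*(-465) = (-6)²*(1 + (-6)²)² + 465 = 36*(1 + 36)² + 465 = 36*37² + 465 = 36*1369 + 465 = 49284 + 465 = 49749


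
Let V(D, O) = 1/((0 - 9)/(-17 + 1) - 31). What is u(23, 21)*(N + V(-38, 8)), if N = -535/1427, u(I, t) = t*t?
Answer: -124969257/694949 ≈ -179.83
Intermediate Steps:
u(I, t) = t²
N = -535/1427 (N = -535*1/1427 = -535/1427 ≈ -0.37491)
V(D, O) = -16/487 (V(D, O) = 1/(-9/(-16) - 31) = 1/(-9*(-1/16) - 31) = 1/(9/16 - 31) = 1/(-487/16) = -16/487)
u(23, 21)*(N + V(-38, 8)) = 21²*(-535/1427 - 16/487) = 441*(-283377/694949) = -124969257/694949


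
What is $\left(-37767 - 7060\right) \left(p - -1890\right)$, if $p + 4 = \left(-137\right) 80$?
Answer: $406760198$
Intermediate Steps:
$p = -10964$ ($p = -4 - 10960 = -10964$)
$\left(-37767 - 7060\right) \left(p - -1890\right) = \left(-37767 - 7060\right) \left(-10964 - -1890\right) = - 44827 \left(-10964 + 1890\right) = \left(-44827\right) \left(-9074\right) = 406760198$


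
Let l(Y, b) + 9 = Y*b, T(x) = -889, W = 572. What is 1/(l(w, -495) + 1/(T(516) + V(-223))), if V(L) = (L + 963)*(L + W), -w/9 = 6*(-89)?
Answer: -257371/612280204208 ≈ -4.2035e-7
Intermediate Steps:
w = 4806 (w = -54*(-89) = -9*(-534) = 4806)
V(L) = (572 + L)*(963 + L) (V(L) = (L + 963)*(L + 572) = (963 + L)*(572 + L) = (572 + L)*(963 + L))
l(Y, b) = -9 + Y*b
1/(l(w, -495) + 1/(T(516) + V(-223))) = 1/((-9 + 4806*(-495)) + 1/(-889 + (550836 + (-223)² + 1535*(-223)))) = 1/((-9 - 2378970) + 1/(-889 + (550836 + 49729 - 342305))) = 1/(-2378979 + 1/(-889 + 258260)) = 1/(-2378979 + 1/257371) = 1/(-612280204208/257371) = -257371/612280204208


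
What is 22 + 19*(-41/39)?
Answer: 79/39 ≈ 2.0256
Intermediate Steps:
22 + 19*(-41/39) = 22 - 779/39 = 79/39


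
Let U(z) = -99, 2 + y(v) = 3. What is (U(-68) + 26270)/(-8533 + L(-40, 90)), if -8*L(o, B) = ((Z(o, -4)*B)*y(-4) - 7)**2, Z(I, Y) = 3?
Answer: -209368/137433 ≈ -1.5234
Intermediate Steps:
y(v) = 1 (y(v) = -2 + 3 = 1)
L(o, B) = -(-7 + 3*B)**2/8 (L(o, B) = -((3*B)*1 - 7)**2/8 = -(3*B - 7)**2/8 = -(-7 + 3*B)**2/8)
(U(-68) + 26270)/(-8533 + L(-40, 90)) = (-99 + 26270)/(-8533 - (-7 + 3*90)**2/8) = 26171/(-8533 - (-7 + 270)**2/8) = 26171/(-8533 - 1/8*263**2) = 26171/(-8533 - 1/8*69169) = 26171/(-8533 - 69169/8) = 26171/(-137433/8) = 26171*(-8/137433) = -209368/137433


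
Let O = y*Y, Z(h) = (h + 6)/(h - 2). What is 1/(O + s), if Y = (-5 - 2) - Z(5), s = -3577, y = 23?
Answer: -3/11467 ≈ -0.00026162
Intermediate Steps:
Z(h) = (6 + h)/(-2 + h)
Y = -32/3 (Y = (-5 - 2) - (6 + 5)/(-2 + 5) = -7 - 11/3 = -32/3 ≈ -10.667)
O = -736/3 (O = 23*(-32/3) = -736/3 ≈ -245.33)
1/(O + s) = 1/(-736/3 - 3577) = 1/(-11467/3) = -3/11467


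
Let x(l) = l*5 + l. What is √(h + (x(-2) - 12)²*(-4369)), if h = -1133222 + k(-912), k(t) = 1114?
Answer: 2*I*√912163 ≈ 1910.1*I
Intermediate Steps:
x(l) = 6*l (x(l) = 5*l + l = 6*l)
h = -1132108 (h = -1133222 + 1114 = -1132108)
√(h + (x(-2) - 12)²*(-4369)) = √(-1132108 + (6*(-2) - 12)²*(-4369)) = √(-1132108 + (-12 - 12)²*(-4369)) = √(-1132108 + (-24)²*(-4369)) = √(-1132108 + 576*(-4369)) = √(-1132108 - 2516544) = √(-3648652) = 2*I*√912163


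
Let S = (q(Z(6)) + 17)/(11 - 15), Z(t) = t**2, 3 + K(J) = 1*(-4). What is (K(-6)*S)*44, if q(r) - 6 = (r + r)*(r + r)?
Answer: 400939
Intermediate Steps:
K(J) = -7 (K(J) = -3 + 1*(-4) = -3 - 4 = -7)
q(r) = 6 + 4*r**2 (q(r) = 6 + (r + r)*(r + r) = 6 + (2*r)*(2*r) = 6 + 4*r**2)
S = -5207/4 (S = ((6 + 4*(6**2)**2) + 17)/(11 - 15) = ((6 + 4*36**2) + 17)/(-4) = ((6 + 4*1296) + 17)*(-1/4) = ((6 + 5184) + 17)*(-1/4) = (5190 + 17)*(-1/4) = 5207*(-1/4) = -5207/4 ≈ -1301.8)
(K(-6)*S)*44 = -7*(-5207/4)*44 = (36449/4)*44 = 400939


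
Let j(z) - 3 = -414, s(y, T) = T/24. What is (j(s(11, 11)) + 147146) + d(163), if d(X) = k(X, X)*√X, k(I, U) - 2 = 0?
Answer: 146735 + 2*√163 ≈ 1.4676e+5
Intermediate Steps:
s(y, T) = T/24 (s(y, T) = T*(1/24) = T/24)
j(z) = -411 (j(z) = 3 - 414 = -411)
k(I, U) = 2 (k(I, U) = 2 + 0 = 2)
d(X) = 2*√X
(j(s(11, 11)) + 147146) + d(163) = (-411 + 147146) + 2*√163 = 146735 + 2*√163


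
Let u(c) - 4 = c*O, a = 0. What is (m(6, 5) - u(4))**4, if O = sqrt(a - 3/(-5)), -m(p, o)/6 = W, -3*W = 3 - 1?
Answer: 2304/25 ≈ 92.160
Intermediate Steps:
W = -2/3 (W = -(3 - 1)/3 = -1/3*2 = -2/3 ≈ -0.66667)
m(p, o) = 4 (m(p, o) = -6*(-2/3) = 4)
O = sqrt(15)/5 (O = sqrt(0 - 3/(-5)) = sqrt(0 - 1/5*(-3)) = sqrt(0 + 3/5) = sqrt(3/5) = sqrt(15)/5 ≈ 0.77460)
u(c) = 4 + c*sqrt(15)/5 (u(c) = 4 + c*(sqrt(15)/5) = 4 + c*sqrt(15)/5)
(m(6, 5) - u(4))**4 = (4 - (4 + (1/5)*4*sqrt(15)))**4 = (4 - (4 + 4*sqrt(15)/5))**4 = (4 + (-4 - 4*sqrt(15)/5))**4 = (-4*sqrt(15)/5)**4 = 2304/25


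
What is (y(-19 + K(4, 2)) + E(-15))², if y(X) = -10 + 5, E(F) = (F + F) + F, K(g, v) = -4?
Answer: 2500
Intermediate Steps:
E(F) = 3*F (E(F) = 2*F + F = 3*F)
y(X) = -5
(y(-19 + K(4, 2)) + E(-15))² = (-5 + 3*(-15))² = (-5 - 45)² = (-50)² = 2500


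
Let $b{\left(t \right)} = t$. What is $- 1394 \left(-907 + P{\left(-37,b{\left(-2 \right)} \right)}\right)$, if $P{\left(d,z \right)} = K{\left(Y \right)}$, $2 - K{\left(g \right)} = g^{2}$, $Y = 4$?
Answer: $1283874$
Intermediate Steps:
$K{\left(g \right)} = 2 - g^{2}$
$P{\left(d,z \right)} = -14$ ($P{\left(d,z \right)} = 2 - 4^{2} = 2 - 16 = -14$)
$- 1394 \left(-907 + P{\left(-37,b{\left(-2 \right)} \right)}\right) = - 1394 \left(-907 - 14\right) = \left(-1394\right) \left(-921\right) = 1283874$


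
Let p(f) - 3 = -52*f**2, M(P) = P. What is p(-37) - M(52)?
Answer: -71237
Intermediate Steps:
p(f) = 3 - 52*f**2
p(-37) - M(52) = (3 - 52*(-37)**2) - 1*52 = (3 - 52*1369) - 52 = (3 - 71188) - 52 = -71185 - 52 = -71237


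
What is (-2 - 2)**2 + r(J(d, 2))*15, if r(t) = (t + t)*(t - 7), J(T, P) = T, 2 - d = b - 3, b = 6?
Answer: 256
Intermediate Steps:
d = -1 (d = 2 - (6 - 3) = 2 - 1*3 = 2 - 3 = -1)
r(t) = 2*t*(-7 + t) (r(t) = (2*t)*(-7 + t) = 2*t*(-7 + t))
(-2 - 2)**2 + r(J(d, 2))*15 = (-2 - 2)**2 + (2*(-1)*(-7 - 1))*15 = (-4)**2 + (2*(-1)*(-8))*15 = 16 + 16*15 = 16 + 240 = 256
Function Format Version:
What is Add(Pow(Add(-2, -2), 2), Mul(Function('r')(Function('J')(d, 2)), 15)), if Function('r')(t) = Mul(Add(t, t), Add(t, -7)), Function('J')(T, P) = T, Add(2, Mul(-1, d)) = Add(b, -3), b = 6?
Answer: 256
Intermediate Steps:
d = -1 (d = Add(2, Mul(-1, Add(6, -3))) = Add(2, Mul(-1, 3)) = Add(2, -3) = -1)
Function('r')(t) = Mul(2, t, Add(-7, t)) (Function('r')(t) = Mul(Mul(2, t), Add(-7, t)) = Mul(2, t, Add(-7, t)))
Add(Pow(Add(-2, -2), 2), Mul(Function('r')(Function('J')(d, 2)), 15)) = Add(Pow(Add(-2, -2), 2), Mul(Mul(2, -1, Add(-7, -1)), 15)) = Add(Pow(-4, 2), Mul(Mul(2, -1, -8), 15)) = Add(16, Mul(16, 15)) = Add(16, 240) = 256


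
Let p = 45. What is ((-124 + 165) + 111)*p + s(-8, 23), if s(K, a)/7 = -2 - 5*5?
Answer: 6651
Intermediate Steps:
s(K, a) = -189 (s(K, a) = 7*(-2 - 5*5) = 7*(-2 - 25) = 7*(-27) = -189)
((-124 + 165) + 111)*p + s(-8, 23) = ((-124 + 165) + 111)*45 - 189 = (41 + 111)*45 - 189 = 152*45 - 189 = 6840 - 189 = 6651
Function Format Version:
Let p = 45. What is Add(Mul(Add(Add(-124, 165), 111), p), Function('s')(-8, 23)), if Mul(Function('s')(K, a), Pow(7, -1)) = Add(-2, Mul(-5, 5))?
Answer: 6651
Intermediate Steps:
Function('s')(K, a) = -189 (Function('s')(K, a) = Mul(7, Add(-2, Mul(-5, 5))) = Mul(7, Add(-2, -25)) = Mul(7, -27) = -189)
Add(Mul(Add(Add(-124, 165), 111), p), Function('s')(-8, 23)) = Add(Mul(Add(Add(-124, 165), 111), 45), -189) = Add(Mul(Add(41, 111), 45), -189) = Add(Mul(152, 45), -189) = Add(6840, -189) = 6651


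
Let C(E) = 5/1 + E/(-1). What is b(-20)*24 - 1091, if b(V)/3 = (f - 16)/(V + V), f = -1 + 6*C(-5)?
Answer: -5842/5 ≈ -1168.4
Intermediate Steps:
C(E) = 5 - E (C(E) = 5*1 + E*(-1) = 5 - E)
f = 59 (f = -1 + 6*(5 - 1*(-5)) = -1 + 6*(5 + 5) = -1 + 6*10 = -1 + 60 = 59)
b(V) = 129/(2*V) (b(V) = 3*((59 - 16)/(V + V)) = 3*(43/((2*V))) = 3*(43*(1/(2*V))) = 3*(43/(2*V)) = 129/(2*V))
b(-20)*24 - 1091 = ((129/2)/(-20))*24 - 1091 = ((129/2)*(-1/20))*24 - 1091 = -129/40*24 - 1091 = -387/5 - 1091 = -5842/5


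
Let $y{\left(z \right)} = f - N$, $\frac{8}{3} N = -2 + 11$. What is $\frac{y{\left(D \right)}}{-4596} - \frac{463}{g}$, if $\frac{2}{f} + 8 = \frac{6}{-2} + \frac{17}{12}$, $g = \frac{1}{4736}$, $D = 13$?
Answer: $- \frac{3090574928821}{1409440} \approx -2.1928 \cdot 10^{6}$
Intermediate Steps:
$g = \frac{1}{4736} \approx 0.00021115$
$f = - \frac{24}{115}$ ($f = \frac{2}{-8 + \left(\frac{6}{-2} + \frac{17}{12}\right)} = \frac{2}{-8 + \left(6 \left(- \frac{1}{2}\right) + 17 \cdot \frac{1}{12}\right)} = \frac{2}{-8 + \left(-3 + \frac{17}{12}\right)} = \frac{2}{-8 - \frac{19}{12}} = \frac{2}{- \frac{115}{12}} = 2 \left(- \frac{12}{115}\right) = - \frac{24}{115} \approx -0.2087$)
$N = \frac{27}{8}$ ($N = \frac{3 \left(-2 + 11\right)}{8} = \frac{3}{8} \cdot 9 = \frac{27}{8} \approx 3.375$)
$y{\left(z \right)} = - \frac{3297}{920}$ ($y{\left(z \right)} = - \frac{24}{115} - \frac{27}{8} = - \frac{3297}{920}$)
$\frac{y{\left(D \right)}}{-4596} - \frac{463}{g} = - \frac{3297}{920 \left(-4596\right)} - 463 \frac{1}{\frac{1}{4736}} = \left(- \frac{3297}{920}\right) \left(- \frac{1}{4596}\right) - 2192768 = \frac{1099}{1409440} - 2192768 = - \frac{3090574928821}{1409440}$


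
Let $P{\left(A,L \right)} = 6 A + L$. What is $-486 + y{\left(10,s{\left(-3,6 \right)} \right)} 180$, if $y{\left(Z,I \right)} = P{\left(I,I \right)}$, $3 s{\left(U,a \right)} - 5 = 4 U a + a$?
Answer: $-26106$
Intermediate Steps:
$s{\left(U,a \right)} = \frac{5}{3} + \frac{a}{3} + \frac{4 U a}{3}$ ($s{\left(U,a \right)} = \frac{5}{3} + \frac{4 U a + a}{3} = \frac{5}{3} + \frac{a + 4 U a}{3} = \frac{5}{3} + \left(\frac{a}{3} + \frac{4 U a}{3}\right) = \frac{5}{3} + \frac{a}{3} + \frac{4 U a}{3}$)
$P{\left(A,L \right)} = L + 6 A$
$y{\left(Z,I \right)} = 7 I$ ($y{\left(Z,I \right)} = I + 6 I = 7 I$)
$-486 + y{\left(10,s{\left(-3,6 \right)} \right)} 180 = -486 + 7 \left(\frac{5}{3} + \frac{1}{3} \cdot 6 + \frac{4}{3} \left(-3\right) 6\right) 180 = -486 + 7 \left(\frac{5}{3} + 2 - 24\right) 180 = -486 + 7 \left(- \frac{61}{3}\right) 180 = -486 - 25620 = -26106$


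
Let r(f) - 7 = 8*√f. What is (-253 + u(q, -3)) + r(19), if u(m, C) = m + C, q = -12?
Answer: -261 + 8*√19 ≈ -226.13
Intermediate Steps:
u(m, C) = C + m
r(f) = 7 + 8*√f
(-253 + u(q, -3)) + r(19) = (-253 + (-3 - 12)) + (7 + 8*√19) = (-253 - 15) + (7 + 8*√19) = -268 + (7 + 8*√19) = -261 + 8*√19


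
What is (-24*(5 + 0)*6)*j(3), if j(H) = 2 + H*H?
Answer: -7920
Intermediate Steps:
j(H) = 2 + H²
(-24*(5 + 0)*6)*j(3) = (-24*(5 + 0)*6)*(2 + 3²) = (-120*6)*(2 + 9) = -24*30*11 = -720*11 = -7920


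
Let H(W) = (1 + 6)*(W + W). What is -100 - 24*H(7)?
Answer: -2452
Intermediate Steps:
H(W) = 14*W (H(W) = 7*(2*W) = 14*W)
-100 - 24*H(7) = -100 - 336*7 = -100 - 24*98 = -100 - 2352 = -2452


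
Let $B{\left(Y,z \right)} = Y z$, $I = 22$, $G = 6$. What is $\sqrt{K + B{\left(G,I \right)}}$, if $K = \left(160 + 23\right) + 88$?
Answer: $\sqrt{403} \approx 20.075$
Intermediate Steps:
$K = 271$ ($K = 183 + 88 = 271$)
$\sqrt{K + B{\left(G,I \right)}} = \sqrt{271 + 6 \cdot 22} = \sqrt{271 + 132} = \sqrt{403}$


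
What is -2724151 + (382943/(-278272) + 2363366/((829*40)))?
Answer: -3142057135589231/1153437440 ≈ -2.7241e+6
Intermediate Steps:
-2724151 + (382943/(-278272) + 2363366/((829*40))) = -2724151 + (382943*(-1/278272) + 2363366/33160) = -2724151 + (-382943/278272 + 2363366*(1/33160)) = -2724151 + (-382943/278272 + 1181683/16580) = -2724151 + 80620024209/1153437440 = -3142057135589231/1153437440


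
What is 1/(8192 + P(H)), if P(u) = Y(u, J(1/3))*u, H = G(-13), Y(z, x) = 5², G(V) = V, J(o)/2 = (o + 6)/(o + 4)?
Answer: 1/7867 ≈ 0.00012711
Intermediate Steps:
J(o) = 2*(6 + o)/(4 + o) (J(o) = 2*((o + 6)/(o + 4)) = 2*((6 + o)/(4 + o)) = 2*(6 + o)/(4 + o))
Y(z, x) = 25
H = -13
P(u) = 25*u
1/(8192 + P(H)) = 1/(8192 + 25*(-13)) = 1/(8192 - 325) = 1/7867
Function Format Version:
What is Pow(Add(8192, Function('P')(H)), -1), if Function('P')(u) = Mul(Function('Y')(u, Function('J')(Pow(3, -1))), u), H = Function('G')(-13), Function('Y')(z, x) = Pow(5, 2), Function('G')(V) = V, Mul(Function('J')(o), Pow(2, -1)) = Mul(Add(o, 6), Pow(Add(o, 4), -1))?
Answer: Rational(1, 7867) ≈ 0.00012711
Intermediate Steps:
Function('J')(o) = Mul(2, Pow(Add(4, o), -1), Add(6, o)) (Function('J')(o) = Mul(2, Mul(Add(o, 6), Pow(Add(o, 4), -1))) = Mul(2, Mul(Add(6, o), Pow(Add(4, o), -1))) = Mul(2, Mul(Pow(Add(4, o), -1), Add(6, o))) = Mul(2, Pow(Add(4, o), -1), Add(6, o)))
Function('Y')(z, x) = 25
H = -13
Function('P')(u) = Mul(25, u)
Pow(Add(8192, Function('P')(H)), -1) = Pow(Add(8192, Mul(25, -13)), -1) = Pow(Add(8192, -325), -1) = Pow(7867, -1) = Rational(1, 7867)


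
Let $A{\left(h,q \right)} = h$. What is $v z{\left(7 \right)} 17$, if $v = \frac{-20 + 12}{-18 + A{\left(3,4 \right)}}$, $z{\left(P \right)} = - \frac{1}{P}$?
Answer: $- \frac{136}{105} \approx -1.2952$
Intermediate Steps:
$v = \frac{8}{15}$ ($v = \frac{-20 + 12}{-18 + 3} = - \frac{8}{-15} = \left(-8\right) \left(- \frac{1}{15}\right) = \frac{8}{15} \approx 0.53333$)
$v z{\left(7 \right)} 17 = \frac{8 \left(- \frac{1}{7}\right)}{15} \cdot 17 = \frac{8 \left(\left(-1\right) \frac{1}{7}\right)}{15} \cdot 17 = \frac{8}{15} \left(- \frac{1}{7}\right) 17 = \left(- \frac{8}{105}\right) 17 = - \frac{136}{105}$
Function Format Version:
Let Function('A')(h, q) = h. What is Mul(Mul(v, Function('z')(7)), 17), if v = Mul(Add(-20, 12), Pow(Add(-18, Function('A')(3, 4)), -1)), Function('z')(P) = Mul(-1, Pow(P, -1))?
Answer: Rational(-136, 105) ≈ -1.2952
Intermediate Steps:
v = Rational(8, 15) (v = Mul(Add(-20, 12), Pow(Add(-18, 3), -1)) = Mul(-8, Pow(-15, -1)) = Mul(-8, Rational(-1, 15)) = Rational(8, 15) ≈ 0.53333)
Mul(Mul(v, Function('z')(7)), 17) = Mul(Mul(Rational(8, 15), Mul(-1, Pow(7, -1))), 17) = Mul(Mul(Rational(8, 15), Mul(-1, Rational(1, 7))), 17) = Mul(Mul(Rational(8, 15), Rational(-1, 7)), 17) = Mul(Rational(-8, 105), 17) = Rational(-136, 105)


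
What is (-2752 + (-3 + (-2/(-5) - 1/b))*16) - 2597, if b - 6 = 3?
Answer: -242657/45 ≈ -5392.4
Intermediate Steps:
b = 9 (b = 6 + 3 = 9)
(-2752 + (-3 + (-2/(-5) - 1/b))*16) - 2597 = (-2752 + (-3 + (-2/(-5) - 1/9))*16) - 2597 = (-2752 + (-3 + (-2*(-1/5) - 1*1/9))*16) - 2597 = (-2752 + (-3 + (2/5 - 1/9))*16) - 2597 = (-2752 + (-3 + 13/45)*16) - 2597 = (-2752 - 122/45*16) - 2597 = (-2752 - 1952/45) - 2597 = -125792/45 - 2597 = -242657/45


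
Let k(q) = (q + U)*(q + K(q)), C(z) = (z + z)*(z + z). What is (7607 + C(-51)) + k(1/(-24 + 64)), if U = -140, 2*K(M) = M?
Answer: 57618403/3200 ≈ 18006.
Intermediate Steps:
C(z) = 4*z² (C(z) = (2*z)*(2*z) = 4*z²)
K(M) = M/2
k(q) = 3*q*(-140 + q)/2 (k(q) = (q - 140)*(q + q/2) = (-140 + q)*(3*q/2) = 3*q*(-140 + q)/2)
(7607 + C(-51)) + k(1/(-24 + 64)) = (7607 + 4*(-51)²) + 3*(-140 + 1/(-24 + 64))/(2*(-24 + 64)) = (7607 + 4*2601) + (3/2)*(-140 + 1/40)/40 = (7607 + 10404) + (3/2)*(1/40)*(-140 + 1/40) = 18011 + (3/2)*(1/40)*(-5599/40) = 18011 - 16797/3200 = 57618403/3200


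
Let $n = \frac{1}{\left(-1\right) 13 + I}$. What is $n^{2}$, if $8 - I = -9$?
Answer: $\frac{1}{16} \approx 0.0625$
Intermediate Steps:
$I = 17$ ($I = 8 - -9 = 8 + 9 = 17$)
$n = \frac{1}{4}$ ($n = \frac{1}{\left(-1\right) 13 + 17} = \frac{1}{-13 + 17} = \frac{1}{4} \approx 0.25$)
$n^{2} = \left(\frac{1}{4}\right)^{2} = \frac{1}{16}$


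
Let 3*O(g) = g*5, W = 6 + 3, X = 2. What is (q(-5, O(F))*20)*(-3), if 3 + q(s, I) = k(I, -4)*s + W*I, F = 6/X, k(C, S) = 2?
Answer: -1920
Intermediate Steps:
F = 3 (F = 6/2 = 6*(½) = 3)
W = 9
O(g) = 5*g/3 (O(g) = (g*5)/3 = (5*g)/3 = 5*g/3)
q(s, I) = -3 + 2*s + 9*I (q(s, I) = -3 + (2*s + 9*I) = -3 + 2*s + 9*I)
(q(-5, O(F))*20)*(-3) = ((-3 + 2*(-5) + 9*((5/3)*3))*20)*(-3) = ((-3 - 10 + 9*5)*20)*(-3) = ((-3 - 10 + 45)*20)*(-3) = (32*20)*(-3) = 640*(-3) = -1920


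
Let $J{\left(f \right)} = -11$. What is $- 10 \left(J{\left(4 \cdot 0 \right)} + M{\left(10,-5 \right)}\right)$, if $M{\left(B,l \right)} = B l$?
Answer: $610$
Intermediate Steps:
$- 10 \left(J{\left(4 \cdot 0 \right)} + M{\left(10,-5 \right)}\right) = - 10 \left(-11 + 10 \left(-5\right)\right) = - 10 \left(-11 - 50\right) = \left(-10\right) \left(-61\right) = 610$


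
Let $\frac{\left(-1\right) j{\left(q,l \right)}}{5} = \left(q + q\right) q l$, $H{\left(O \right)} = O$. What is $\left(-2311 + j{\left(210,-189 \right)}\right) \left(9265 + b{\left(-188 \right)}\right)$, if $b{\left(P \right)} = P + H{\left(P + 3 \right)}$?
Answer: $741118758588$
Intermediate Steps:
$b{\left(P \right)} = 3 + 2 P$ ($b{\left(P \right)} = P + \left(P + 3\right) = P + \left(3 + P\right) = 3 + 2 P$)
$j{\left(q,l \right)} = - 10 l q^{2}$ ($j{\left(q,l \right)} = - 5 \left(q + q\right) q l = - 5 \cdot 2 q q l = - 5 \cdot 2 q^{2} l = - 5 \cdot 2 l q^{2} = - 10 l q^{2}$)
$\left(-2311 + j{\left(210,-189 \right)}\right) \left(9265 + b{\left(-188 \right)}\right) = \left(-2311 - - 1890 \cdot 210^{2}\right) \left(9265 + \left(3 + 2 \left(-188\right)\right)\right) = \left(-2311 - \left(-1890\right) 44100\right) \left(9265 + \left(3 - 376\right)\right) = \left(-2311 + 83349000\right) \left(9265 - 373\right) = 83346689 \cdot 8892 = 741118758588$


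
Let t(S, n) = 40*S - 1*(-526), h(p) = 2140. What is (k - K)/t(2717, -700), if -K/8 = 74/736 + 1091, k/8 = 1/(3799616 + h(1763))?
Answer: 381625019567/4774507505964 ≈ 0.079930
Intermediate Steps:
t(S, n) = 526 + 40*S (t(S, n) = 40*S + 526 = 526 + 40*S)
k = 2/950439 (k = 8/(3799616 + 2140) = 8/3801756 = 8*(1/3801756) = 2/950439 ≈ 2.1043e-6)
K = -401525/46 (K = -8*(74/736 + 1091) = -8*(74*(1/736) + 1091) = -8*(37/368 + 1091) = -8*401525/368 = -401525/46 ≈ -8728.8)
(k - K)/t(2717, -700) = (2/950439 - 1*(-401525/46))/(526 + 40*2717) = (2/950439 + 401525/46)/(526 + 108680) = (381625019567/43720194)/109206 = (381625019567/43720194)*(1/109206) = 381625019567/4774507505964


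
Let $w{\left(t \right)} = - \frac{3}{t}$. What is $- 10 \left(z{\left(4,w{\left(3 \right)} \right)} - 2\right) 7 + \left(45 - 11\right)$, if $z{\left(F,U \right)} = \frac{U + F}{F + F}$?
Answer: $\frac{591}{4} \approx 147.75$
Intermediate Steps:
$z{\left(F,U \right)} = \frac{F + U}{2 F}$
$- 10 \left(z{\left(4,w{\left(3 \right)} \right)} - 2\right) 7 + \left(45 - 11\right) = - 10 \left(\frac{4 - \frac{3}{3}}{2 \cdot 4} - 2\right) 7 + \left(45 - 11\right) = - 10 \left(\frac{1}{2} \cdot \frac{1}{4} \left(4 - 1\right) - 2\right) 7 + \left(45 - 11\right) = - 10 \left(\frac{1}{2} \cdot \frac{1}{4} \left(4 - 1\right) - 2\right) 7 + 34 = - 10 \left(\frac{1}{2} \cdot \frac{1}{4} \cdot 3 - 2\right) 7 + 34 = - 10 \left(\frac{3}{8} - 2\right) 7 + 34 = - 10 \left(\left(- \frac{13}{8}\right) 7\right) + 34 = \left(-10\right) \left(- \frac{91}{8}\right) + 34 = \frac{455}{4} + 34 = \frac{591}{4}$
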